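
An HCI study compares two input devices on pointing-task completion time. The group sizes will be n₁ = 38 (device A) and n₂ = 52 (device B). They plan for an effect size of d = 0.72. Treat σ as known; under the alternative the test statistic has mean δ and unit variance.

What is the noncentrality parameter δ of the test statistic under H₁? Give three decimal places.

The noncentrality parameter scales effect size by the design's sample-size factor: δ = d / √(1/n₁ + 1/n₂) = 0.72 / √(1/38 + 1/52) = 3.3737

δ ≈ 3.374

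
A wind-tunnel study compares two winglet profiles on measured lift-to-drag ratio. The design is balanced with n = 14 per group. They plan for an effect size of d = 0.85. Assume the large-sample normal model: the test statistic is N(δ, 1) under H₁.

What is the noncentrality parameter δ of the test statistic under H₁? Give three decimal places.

δ = d·√(n/2) = 0.85 × √(14/2) = 2.2489

δ ≈ 2.249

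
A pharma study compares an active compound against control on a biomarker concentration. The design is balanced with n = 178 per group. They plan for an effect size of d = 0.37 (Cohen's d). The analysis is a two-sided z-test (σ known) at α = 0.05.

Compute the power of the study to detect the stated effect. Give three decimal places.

Noncentrality parameter: δ = d·√(n/2) = 0.37 × √(178/2) = 3.4906
Critical value for a two-sided test at α = 0.05: z_{α/2} = 1.960.
Power = Φ(δ − 1.960) + Φ(−δ − 1.960) = Φ(1.531) + Φ(-5.451) = 0.9371 + 0.0000 = 0.9371.

Power ≈ 0.937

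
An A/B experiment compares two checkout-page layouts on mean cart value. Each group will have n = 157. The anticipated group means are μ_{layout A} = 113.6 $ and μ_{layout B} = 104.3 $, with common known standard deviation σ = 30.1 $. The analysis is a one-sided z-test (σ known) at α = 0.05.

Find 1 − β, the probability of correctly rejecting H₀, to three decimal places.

Standardized effect: d = |μ_{layout A} − μ_{layout B}| / σ = |113.6 − 104.3| / 30.1 = 0.3090
Noncentrality parameter: δ = d·√(n/2) = 0.3090 × √(157/2) = 2.7375
Critical value for a one-sided test at α = 0.05: z_α = 1.645.
Power = Φ(δ − 1.645) = Φ(1.093) = 0.8627.

Power ≈ 0.863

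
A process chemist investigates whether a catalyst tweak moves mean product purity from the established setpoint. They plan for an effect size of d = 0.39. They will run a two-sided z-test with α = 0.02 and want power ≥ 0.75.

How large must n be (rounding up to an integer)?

n = 60

Set Φ(δ − 2.326) = 0.75; then δ − 2.326 = Φ⁻¹(0.75) = 0.674, giving δ = 3.001.
(The Φ(−δ − z_{α/2}) term is vanishingly small for δ > 0 and is dropped in the standard sample-size formula.)
δ = d·√n ⇒ n = (δ/d)² = (3.001 / 0.39)² = 59.20.
Round up to the next whole unit.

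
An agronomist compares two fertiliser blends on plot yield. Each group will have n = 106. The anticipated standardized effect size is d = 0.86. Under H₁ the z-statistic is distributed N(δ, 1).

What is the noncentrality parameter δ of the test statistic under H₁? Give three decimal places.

The noncentrality parameter scales effect size by the design's sample-size factor: δ = d·√(n/2) = 0.86 × √(106/2) = 6.2609

δ ≈ 6.261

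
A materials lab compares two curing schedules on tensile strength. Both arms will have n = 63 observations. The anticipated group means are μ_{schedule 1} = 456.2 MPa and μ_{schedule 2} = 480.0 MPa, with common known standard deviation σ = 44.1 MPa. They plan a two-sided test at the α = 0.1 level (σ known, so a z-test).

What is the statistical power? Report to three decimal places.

Power ≈ 0.917

Standardized effect: d = |μ_{schedule 1} − μ_{schedule 2}| / σ = |456.2 − 480.0| / 44.1 = 0.5397
Noncentrality parameter: δ = d·√(n/2) = 0.5397 × √(63/2) = 3.0290
Two-sided α = 0.1 → critical value z_{0.05} = 1.645.
Power = Φ(δ − 1.645) + Φ(−δ − 1.645) = Φ(1.384) + Φ(-4.674) = 0.9168 + 0.0000 = 0.9168.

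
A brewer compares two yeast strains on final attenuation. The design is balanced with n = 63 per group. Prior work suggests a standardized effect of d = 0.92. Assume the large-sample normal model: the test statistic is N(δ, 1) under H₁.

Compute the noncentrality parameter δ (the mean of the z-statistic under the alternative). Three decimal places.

δ ≈ 5.163

The noncentrality parameter scales effect size by the design's sample-size factor: δ = d·√(n/2) = 0.92 × √(63/2) = 5.1635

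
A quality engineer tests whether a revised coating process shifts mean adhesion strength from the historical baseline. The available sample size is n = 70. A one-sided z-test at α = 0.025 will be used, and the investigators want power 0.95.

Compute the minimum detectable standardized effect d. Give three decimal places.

Need Φ(δ − 1.960) = 0.95, so δ = 1.960 + 1.645 = 3.605.
δ = d·√n ⇒ d = δ/√n = 3.605/√70 = 0.4309.

d ≈ 0.431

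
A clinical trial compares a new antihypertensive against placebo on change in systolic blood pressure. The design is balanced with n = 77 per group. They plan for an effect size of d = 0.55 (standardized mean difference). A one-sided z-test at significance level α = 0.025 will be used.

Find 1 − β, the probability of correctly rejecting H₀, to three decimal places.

Power ≈ 0.927

Noncentrality parameter: δ = d·√(n/2) = 0.55 × √(77/2) = 3.4127
One-sided α = 0.025 → critical value z_{0.025} = 1.960.
Power = P(Z > 1.960 − δ) = Φ(1.453) = 0.9268.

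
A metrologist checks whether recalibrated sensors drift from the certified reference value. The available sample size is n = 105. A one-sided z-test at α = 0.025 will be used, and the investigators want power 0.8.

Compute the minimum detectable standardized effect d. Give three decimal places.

Need Φ(δ − 1.960) = 0.8, so δ = 1.960 + 0.842 = 2.802.
δ = d·√n ⇒ d = δ/√n = 2.802/√105 = 0.2734.

d ≈ 0.273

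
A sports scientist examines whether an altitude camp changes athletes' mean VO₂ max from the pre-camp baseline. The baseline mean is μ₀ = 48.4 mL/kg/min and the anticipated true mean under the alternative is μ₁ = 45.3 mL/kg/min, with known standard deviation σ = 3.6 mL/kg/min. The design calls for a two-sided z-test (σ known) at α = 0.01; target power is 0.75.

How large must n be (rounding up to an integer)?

n = 15

Standardized effect: d = |μ₁ − μ₀| / σ = |45.3 − 48.4| / 3.6 = 0.8611
Set Φ(δ − 2.576) = 0.75; then δ − 2.576 = Φ⁻¹(0.75) = 0.674, giving δ = 3.250.
(For δ > 0 the lower-tail rejection region contributes negligibly to power, so the one-term inversion is standard.)
δ = d·√n ⇒ n = (δ/d)² = (3.250 / 0.8611)² = 14.25.
Rounding up, n = 15.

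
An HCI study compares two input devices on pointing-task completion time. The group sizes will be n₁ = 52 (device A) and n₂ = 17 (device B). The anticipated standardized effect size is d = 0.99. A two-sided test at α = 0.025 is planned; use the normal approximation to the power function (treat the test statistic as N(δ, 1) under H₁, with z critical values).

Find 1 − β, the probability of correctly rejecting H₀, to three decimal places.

Power ≈ 0.904

Noncentrality parameter: λ = d / √(1/n₁ + 1/n₂) = 0.99 / √(1/52 + 1/17) = 3.5435
Critical value for a two-sided test at α = 0.025: z_{α/2} = 2.241.
Power = Φ(λ − 2.241) + Φ(−λ − 2.241) = Φ(1.302) + Φ(-5.785) = 0.9036 + 0.0000 = 0.9036.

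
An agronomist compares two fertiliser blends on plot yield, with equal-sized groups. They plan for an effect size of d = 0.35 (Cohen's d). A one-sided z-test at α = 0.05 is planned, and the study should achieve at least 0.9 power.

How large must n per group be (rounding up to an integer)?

n = 140 per group

For power 0.9 need Φ(δ − z_{0.05}) = 0.9, so δ = z_{0.05} + z_{0.10} = 1.645 + 1.282 = 2.926.
δ = d·√(n/2) ⇒ n = 2(δ/d)² = 2 × (2.926 / 0.35)² = 139.82.
Rounding up, n = 140 per group.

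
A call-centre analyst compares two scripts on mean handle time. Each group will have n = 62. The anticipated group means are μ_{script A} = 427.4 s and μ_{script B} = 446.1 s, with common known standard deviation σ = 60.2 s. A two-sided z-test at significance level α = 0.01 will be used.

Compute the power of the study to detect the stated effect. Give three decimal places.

Power ≈ 0.199

Standardized effect: d = |μ_{script A} − μ_{script B}| / σ = |427.4 − 446.1| / 60.2 = 0.3106
Noncentrality parameter: δ = d·√(n/2) = 0.3106 × √(62/2) = 1.7295
Two-sided α = 0.01 → critical value z_{0.005} = 2.576.
Power = Φ(δ − 2.576) + Φ(−δ − 2.576) = Φ(-0.846) + Φ(-4.305) = 0.1987 + 0.0000 = 0.1987.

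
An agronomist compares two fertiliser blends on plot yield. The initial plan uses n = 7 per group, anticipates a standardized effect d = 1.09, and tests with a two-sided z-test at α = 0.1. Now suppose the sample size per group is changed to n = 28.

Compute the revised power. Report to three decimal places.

Power ≈ 0.993

With n = 28 per group: δ = d·√(n/2) = 1.09 × √(28/2) = 4.0784. Critical value z_{0.05} = 1.645.
Revised power = Φ(δ − 1.645) + Φ(−δ − 1.645) = Φ(2.434) + Φ(-5.723) = 0.9925 + 0.0000 = 0.9925.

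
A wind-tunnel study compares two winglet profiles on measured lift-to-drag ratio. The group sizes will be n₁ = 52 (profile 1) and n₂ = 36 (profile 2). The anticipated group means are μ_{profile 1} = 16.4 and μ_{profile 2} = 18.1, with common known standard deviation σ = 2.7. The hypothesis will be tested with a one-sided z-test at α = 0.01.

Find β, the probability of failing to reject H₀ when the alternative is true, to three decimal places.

Standardized effect: d = |μ_{profile 1} − μ_{profile 2}| / σ = |16.4 − 18.1| / 2.7 = 0.6296
Noncentrality parameter: δ = d / √(1/n₁ + 1/n₂) = 0.6296 / √(1/52 + 1/36) = 2.9040
One-sided α = 0.01 → critical value z_{0.01} = 2.326.
Power = P(Z > 2.326 − δ) = Φ(0.578) = 0.7183.
Type II error: β = 1 − power = 1 − 0.7183 = 0.2817.

β ≈ 0.282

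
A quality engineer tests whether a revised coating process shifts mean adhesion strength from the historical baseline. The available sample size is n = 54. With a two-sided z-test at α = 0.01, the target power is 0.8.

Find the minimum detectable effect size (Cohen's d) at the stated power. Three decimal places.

d ≈ 0.465

Required noncentrality: δ = z_{0.005} + z_{0.20} = 2.576 + 0.842 = 3.417.
(The second rejection-region term Φ(−δ − z_{α/2}) is negligible and dropped.)
δ = d·√n ⇒ d = δ/√n = 3.417/√54 = 0.4651.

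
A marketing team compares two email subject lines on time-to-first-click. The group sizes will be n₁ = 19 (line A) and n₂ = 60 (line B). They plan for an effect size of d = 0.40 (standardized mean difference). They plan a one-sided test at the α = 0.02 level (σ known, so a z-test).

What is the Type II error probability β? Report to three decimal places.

Noncentrality parameter: δ = d / √(1/n₁ + 1/n₂) = 0.40 / √(1/19 + 1/60) = 1.5195
Critical value for a one-sided test at α = 0.02: z_α = 2.054.
Power = P(Z > 2.054 − δ) = Φ(-0.534) = 0.2966.
Type II error: β = 1 − power = 1 − 0.2966 = 0.7034.

β ≈ 0.703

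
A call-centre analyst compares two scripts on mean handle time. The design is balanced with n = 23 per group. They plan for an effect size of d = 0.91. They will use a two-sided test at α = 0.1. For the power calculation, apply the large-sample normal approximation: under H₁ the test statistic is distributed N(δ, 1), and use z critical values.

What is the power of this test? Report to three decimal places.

Power ≈ 0.925

Noncentrality parameter: δ = d·√(n/2) = 0.91 × √(23/2) = 3.0860
Two-sided α = 0.1 → critical value z_{0.05} = 1.645.
Power = Φ(δ − 1.645) + Φ(−δ − 1.645) = Φ(1.441) + Φ(-4.731) = 0.9252 + 0.0000 = 0.9252.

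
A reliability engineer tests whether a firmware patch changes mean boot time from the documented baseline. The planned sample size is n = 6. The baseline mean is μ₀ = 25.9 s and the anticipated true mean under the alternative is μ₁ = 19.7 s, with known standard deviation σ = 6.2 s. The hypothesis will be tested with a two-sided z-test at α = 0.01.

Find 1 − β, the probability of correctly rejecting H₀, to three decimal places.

Power ≈ 0.450

Standardized effect: d = |μ₁ − μ₀| / σ = |19.7 − 25.9| / 6.2 = 1.0000
Noncentrality parameter: δ = d·√n = 1.0000 × √6 = 2.4495
Two-sided α = 0.01 → critical value z_{0.005} = 2.576.
Power = Φ(δ − 2.576) + Φ(−δ − 2.576) = Φ(-0.126) + Φ(-5.025) = 0.4497 + 0.0000 = 0.4497.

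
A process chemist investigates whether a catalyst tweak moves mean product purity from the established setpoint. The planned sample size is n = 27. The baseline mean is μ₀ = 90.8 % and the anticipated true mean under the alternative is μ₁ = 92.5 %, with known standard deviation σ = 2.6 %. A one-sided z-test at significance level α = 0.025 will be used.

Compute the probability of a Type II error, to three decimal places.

β ≈ 0.075

Standardized effect: d = |μ₁ − μ₀| / σ = |92.5 − 90.8| / 2.6 = 0.6538
Noncentrality parameter: δ = d·√n = 0.6538 × √27 = 3.3975
One-sided α = 0.025 → critical value z_{0.025} = 1.960.
Power = P(Z > 1.960 − δ) = Φ(1.438) = 0.9247.
Type II error: β = 1 − power = 1 − 0.9247 = 0.0753.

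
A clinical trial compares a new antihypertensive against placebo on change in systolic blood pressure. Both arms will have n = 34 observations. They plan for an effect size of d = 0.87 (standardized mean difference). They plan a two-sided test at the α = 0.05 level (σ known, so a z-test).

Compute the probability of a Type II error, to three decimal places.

Noncentrality parameter: δ = d·√(n/2) = 0.87 × √(34/2) = 3.5871
Two-sided α = 0.05 → critical value z_{0.025} = 1.960.
Power = Φ(δ − 1.960) + Φ(−δ − 1.960) = Φ(1.627) + Φ(-5.547) = 0.9481 + 0.0000 = 0.9481.
Type II error: β = 1 − power = 1 − 0.9481 = 0.0519.

β ≈ 0.052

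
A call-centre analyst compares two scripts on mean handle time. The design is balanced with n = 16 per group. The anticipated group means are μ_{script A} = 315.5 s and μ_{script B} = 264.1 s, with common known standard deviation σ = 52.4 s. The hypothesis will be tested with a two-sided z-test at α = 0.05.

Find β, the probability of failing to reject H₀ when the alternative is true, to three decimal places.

β ≈ 0.208

Standardized effect: d = |μ_{script A} − μ_{script B}| / σ = |315.5 − 264.1| / 52.4 = 0.9809
Noncentrality parameter: δ = d·√(n/2) = 0.9809 × √(16/2) = 2.7744
Two-sided α = 0.05 → critical value z_{0.025} = 1.960.
Power = Φ(δ − 1.960) + Φ(−δ − 1.960) = Φ(0.814) + Φ(-4.734) = 0.7923 + 0.0000 = 0.7923.
Type II error: β = 1 − power = 1 − 0.7923 = 0.2077.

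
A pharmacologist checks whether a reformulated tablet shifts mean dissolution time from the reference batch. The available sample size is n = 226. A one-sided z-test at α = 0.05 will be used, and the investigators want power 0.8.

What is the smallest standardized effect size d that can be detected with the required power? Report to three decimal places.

Required noncentrality: δ = z_{0.05} + z_{0.20} = 1.645 + 0.842 = 2.486.
δ = d·√n ⇒ d = δ/√n = 2.486/√226 = 0.1654.

d ≈ 0.165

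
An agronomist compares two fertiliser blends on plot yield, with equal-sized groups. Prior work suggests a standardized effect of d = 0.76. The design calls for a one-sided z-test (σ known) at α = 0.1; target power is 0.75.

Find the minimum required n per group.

Set Φ(δ − 1.282) = 0.75; then δ − 1.282 = Φ⁻¹(0.75) = 0.674, giving δ = 1.956.
δ = d·√(n/2) ⇒ n = 2(δ/d)² = 2 × (1.956 / 0.76)² = 13.25.
Round up to the next whole unit.

n = 14 per group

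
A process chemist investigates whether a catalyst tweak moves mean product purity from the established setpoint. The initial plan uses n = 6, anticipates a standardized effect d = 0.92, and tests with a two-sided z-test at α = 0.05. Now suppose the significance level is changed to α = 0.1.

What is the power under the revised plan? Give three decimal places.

δ = d·√n = 0.92 × √6 = 2.2535 (unchanged). New critical value: z_{0.05} = 1.645.
Revised power = Φ(δ − 1.645) + Φ(−δ − 1.645) = Φ(0.609) + Φ(-3.898) = 0.7286 + 0.0000 = 0.7287.

Power ≈ 0.729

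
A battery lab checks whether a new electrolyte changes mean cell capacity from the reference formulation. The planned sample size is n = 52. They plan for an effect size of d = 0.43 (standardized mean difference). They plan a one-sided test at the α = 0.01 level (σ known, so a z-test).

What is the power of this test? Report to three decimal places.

Power ≈ 0.781

Noncentrality parameter: δ = d·√n = 0.43 × √52 = 3.1008
Critical value for a one-sided test at α = 0.01: z_α = 2.326.
Power = Φ(δ − 2.326) = Φ(0.774) = 0.7807.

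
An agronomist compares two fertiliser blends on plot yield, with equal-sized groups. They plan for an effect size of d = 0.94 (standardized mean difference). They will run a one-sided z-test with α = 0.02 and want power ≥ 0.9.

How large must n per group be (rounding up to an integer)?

For power 0.9 need Φ(δ − z_{0.02}) = 0.9, so δ = z_{0.02} + z_{0.10} = 2.054 + 1.282 = 3.335.
δ = d·√(n/2) ⇒ n = 2(δ/d)² = 2 × (3.335 / 0.94)² = 25.18.
Rounding up, n = 26 per group.

n = 26 per group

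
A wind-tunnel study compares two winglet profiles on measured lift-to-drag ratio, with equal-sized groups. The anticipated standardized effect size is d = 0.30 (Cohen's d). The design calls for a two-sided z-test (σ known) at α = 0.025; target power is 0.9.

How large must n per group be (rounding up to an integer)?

Set Φ(δ − 2.241) = 0.9; then δ − 2.241 = Φ⁻¹(0.9) = 1.282, giving δ = 3.523.
(The Φ(−δ − z_{α/2}) term is vanishingly small for δ > 0 and is dropped in the standard sample-size formula.)
δ = d·√(n/2) ⇒ n = 2(δ/d)² = 2 × (3.523 / 0.30)² = 275.80.
Rounding up, n = 276 per group.

n = 276 per group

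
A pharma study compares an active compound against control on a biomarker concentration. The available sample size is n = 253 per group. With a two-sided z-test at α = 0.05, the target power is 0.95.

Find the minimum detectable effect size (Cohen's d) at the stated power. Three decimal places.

d ≈ 0.321

Required noncentrality: δ = z_{0.025} + z_{0.05} = 1.960 + 1.645 = 3.605.
(Lower-tail contribution to power is negligible for δ > 0.)
δ = d·√(n/2) ⇒ d = δ/√(n/2) = 3.605/√(253/2) = 0.3205.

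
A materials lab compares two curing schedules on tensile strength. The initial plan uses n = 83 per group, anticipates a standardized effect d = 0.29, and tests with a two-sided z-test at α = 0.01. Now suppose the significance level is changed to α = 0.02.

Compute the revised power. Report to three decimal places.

δ = d·√(n/2) = 0.29 × √(83/2) = 1.8682 (unchanged). New critical value: z_{0.01} = 2.326.
Revised power = Φ(δ − 2.326) + Φ(−δ − 2.326) = Φ(-0.458) + Φ(-4.195) = 0.3234 + 0.0000 = 0.3234.

Power ≈ 0.323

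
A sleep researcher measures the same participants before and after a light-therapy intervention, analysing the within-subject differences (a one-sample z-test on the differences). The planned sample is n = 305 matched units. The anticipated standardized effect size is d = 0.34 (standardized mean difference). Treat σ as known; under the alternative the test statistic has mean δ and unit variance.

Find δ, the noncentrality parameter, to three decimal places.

The noncentrality parameter scales effect size by the design's sample-size factor: δ = d·√n = 0.34 × √305 = 5.9378

δ ≈ 5.938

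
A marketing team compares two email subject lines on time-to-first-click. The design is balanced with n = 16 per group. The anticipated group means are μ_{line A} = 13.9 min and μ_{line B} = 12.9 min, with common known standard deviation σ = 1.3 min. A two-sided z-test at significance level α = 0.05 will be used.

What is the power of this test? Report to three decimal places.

Power ≈ 0.585

Standardized effect: d = |μ_{line A} − μ_{line B}| / σ = |13.9 − 12.9| / 1.3 = 0.7692
Noncentrality parameter: δ = d·√(n/2) = 0.7692 × √(16/2) = 2.1757
Critical value for a two-sided test at α = 0.05: z_{α/2} = 1.960.
Power = Φ(δ − 1.960) + Φ(−δ − 1.960) = Φ(0.216) + Φ(-4.136) = 0.5854 + 0.0000 = 0.5854.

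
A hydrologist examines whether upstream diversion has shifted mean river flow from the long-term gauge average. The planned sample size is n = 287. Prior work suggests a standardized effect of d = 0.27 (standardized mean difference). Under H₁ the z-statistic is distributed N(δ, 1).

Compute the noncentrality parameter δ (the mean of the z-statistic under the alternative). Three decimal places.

δ ≈ 4.574

δ = d·√n = 0.27 × √287 = 4.5741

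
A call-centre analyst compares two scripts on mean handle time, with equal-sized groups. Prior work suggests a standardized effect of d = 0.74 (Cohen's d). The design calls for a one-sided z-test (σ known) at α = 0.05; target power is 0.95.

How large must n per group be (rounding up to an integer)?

n = 40 per group

For power 0.95 need Φ(δ − z_{0.05}) = 0.95, so δ = z_{0.05} + z_{0.05} = 1.645 + 1.645 = 3.290.
δ = d·√(n/2) ⇒ n = 2(δ/d)² = 2 × (3.290 / 0.74)² = 39.53.
Round up to the next whole unit.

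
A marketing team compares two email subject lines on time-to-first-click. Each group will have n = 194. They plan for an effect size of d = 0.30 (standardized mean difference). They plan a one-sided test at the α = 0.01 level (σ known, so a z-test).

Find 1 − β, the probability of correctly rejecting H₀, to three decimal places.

Power ≈ 0.735

Noncentrality parameter: λ = d·√(n/2) = 0.30 × √(194/2) = 2.9547
Critical value for a one-sided test at α = 0.01: z_α = 2.326.
Power = Φ(λ − 2.326) = Φ(0.628) = 0.7351.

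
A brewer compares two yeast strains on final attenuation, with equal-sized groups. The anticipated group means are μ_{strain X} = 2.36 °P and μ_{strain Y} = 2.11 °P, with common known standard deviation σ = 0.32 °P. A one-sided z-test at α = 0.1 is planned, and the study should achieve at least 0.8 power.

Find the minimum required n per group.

Standardized effect: d = |μ_{strain X} − μ_{strain Y}| / σ = |2.36 − 2.11| / 0.32 = 0.7812
Set Φ(δ − 1.282) = 0.8; then δ − 1.282 = Φ⁻¹(0.8) = 0.842, giving δ = 2.123.
δ = d·√(n/2) ⇒ n = 2(δ/d)² = 2 × (2.123 / 0.7812)² = 14.77.
Round up to the next whole unit.

n = 15 per group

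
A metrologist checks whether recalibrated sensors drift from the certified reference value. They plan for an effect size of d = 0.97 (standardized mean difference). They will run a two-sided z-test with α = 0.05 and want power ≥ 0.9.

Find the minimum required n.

Set Φ(δ − 1.960) = 0.9; then δ − 1.960 = Φ⁻¹(0.9) = 1.282, giving δ = 3.242.
(The Φ(−δ − z_{α/2}) term is vanishingly small for δ > 0 and is dropped in the standard sample-size formula.)
δ = d·√n ⇒ n = (δ/d)² = (3.242 / 0.97)² = 11.17.
Rounding up, n = 12.

n = 12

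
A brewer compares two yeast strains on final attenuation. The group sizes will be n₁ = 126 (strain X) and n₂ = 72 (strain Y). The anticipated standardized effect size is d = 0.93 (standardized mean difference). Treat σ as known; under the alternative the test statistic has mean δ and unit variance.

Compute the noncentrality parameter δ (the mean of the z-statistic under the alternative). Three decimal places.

δ = d / √(1/n₁ + 1/n₂) = 0.93 / √(1/126 + 1/72) = 6.2951

δ ≈ 6.295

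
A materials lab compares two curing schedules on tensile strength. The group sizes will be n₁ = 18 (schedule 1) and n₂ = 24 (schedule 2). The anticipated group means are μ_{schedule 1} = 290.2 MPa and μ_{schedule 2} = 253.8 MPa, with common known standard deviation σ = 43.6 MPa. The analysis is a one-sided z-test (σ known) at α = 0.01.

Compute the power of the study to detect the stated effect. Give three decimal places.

Power ≈ 0.637

Standardized effect: d = |μ_{schedule 1} − μ_{schedule 2}| / σ = |290.2 − 253.8| / 43.6 = 0.8349
Noncentrality parameter: δ = d / √(1/n₁ + 1/n₂) = 0.8349 / √(1/18 + 1/24) = 2.6775
Critical value for a one-sided test at α = 0.01: z_α = 2.326.
Power = P(Z > 2.326 − δ) = Φ(0.351) = 0.6373.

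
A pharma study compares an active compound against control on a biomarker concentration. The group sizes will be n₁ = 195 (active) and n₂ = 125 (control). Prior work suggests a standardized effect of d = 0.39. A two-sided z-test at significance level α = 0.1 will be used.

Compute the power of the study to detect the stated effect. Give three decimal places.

Power ≈ 0.961

Noncentrality parameter: δ = d / √(1/n₁ + 1/n₂) = 0.39 / √(1/195 + 1/125) = 3.4038
Critical value for a two-sided test at α = 0.1: z_{α/2} = 1.645.
Power = Φ(δ − 1.645) + Φ(−δ − 1.645) = Φ(1.759) + Φ(-5.049) = 0.9607 + 0.0000 = 0.9607.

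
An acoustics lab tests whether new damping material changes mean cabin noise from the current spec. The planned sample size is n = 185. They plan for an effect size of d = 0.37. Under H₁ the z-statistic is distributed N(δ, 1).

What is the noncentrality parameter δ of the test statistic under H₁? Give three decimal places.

The noncentrality parameter scales effect size by the design's sample-size factor: δ = d·√n = 0.37 × √185 = 5.0325

δ ≈ 5.033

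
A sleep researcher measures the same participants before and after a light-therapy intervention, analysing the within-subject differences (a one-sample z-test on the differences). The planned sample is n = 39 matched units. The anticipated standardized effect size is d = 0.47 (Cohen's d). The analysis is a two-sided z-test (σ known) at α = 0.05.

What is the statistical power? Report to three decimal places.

Power ≈ 0.835

Noncentrality parameter: δ = d·√n = 0.47 × √39 = 2.9351
Critical value for a two-sided test at α = 0.05: z_{α/2} = 1.960.
Power = Φ(δ − 1.960) + Φ(−δ − 1.960) = Φ(0.975) + Φ(-4.895) = 0.8353 + 0.0000 = 0.8353.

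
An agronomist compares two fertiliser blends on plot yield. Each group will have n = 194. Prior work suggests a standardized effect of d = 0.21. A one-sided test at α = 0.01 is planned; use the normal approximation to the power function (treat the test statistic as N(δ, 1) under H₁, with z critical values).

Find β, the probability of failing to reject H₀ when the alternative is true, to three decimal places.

Noncentrality parameter: δ = d·√(n/2) = 0.21 × √(194/2) = 2.0683
Critical value for a one-sided test at α = 0.01: z_α = 2.326.
Power = P(Z > 2.326 − δ) = Φ(-0.258) = 0.3982.
Type II error: β = 1 − power = 1 − 0.3982 = 0.6018.

β ≈ 0.602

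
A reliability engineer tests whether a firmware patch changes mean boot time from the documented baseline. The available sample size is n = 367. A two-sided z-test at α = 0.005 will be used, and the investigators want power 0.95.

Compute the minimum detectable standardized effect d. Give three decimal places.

d ≈ 0.232

Need Φ(δ − 2.807) = 0.95, so δ = 2.807 + 1.645 = 4.452.
(The second rejection-region term Φ(−δ − z_{α/2}) is negligible and dropped.)
δ = d·√n ⇒ d = δ/√n = 4.452/√367 = 0.2324.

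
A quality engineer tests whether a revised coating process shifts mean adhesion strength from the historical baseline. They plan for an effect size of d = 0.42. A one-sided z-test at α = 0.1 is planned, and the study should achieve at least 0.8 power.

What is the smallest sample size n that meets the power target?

For power 0.8 need Φ(δ − z_{0.1}) = 0.8, so δ = z_{0.1} + z_{0.20} = 1.282 + 0.842 = 2.123.
δ = d·√n ⇒ n = (δ/d)² = (2.123 / 0.42)² = 25.55.
Rounding up, n = 26.

n = 26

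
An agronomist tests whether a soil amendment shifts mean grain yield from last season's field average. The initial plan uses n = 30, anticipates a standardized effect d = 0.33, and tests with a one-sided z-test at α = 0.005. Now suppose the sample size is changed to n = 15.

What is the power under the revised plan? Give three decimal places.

Power ≈ 0.097

With n = 15: δ = d·√n = 0.33 × √15 = 1.2781. Critical value z_{0.005} = 2.576.
Revised power = P(Z > 2.576 − δ) = Φ(-1.298) = 0.0972.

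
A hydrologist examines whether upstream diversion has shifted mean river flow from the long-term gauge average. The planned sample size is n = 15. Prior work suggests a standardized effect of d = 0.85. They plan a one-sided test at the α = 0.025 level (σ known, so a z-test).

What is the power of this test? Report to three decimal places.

Power ≈ 0.909

Noncentrality parameter: δ = d·√n = 0.85 × √15 = 3.2920
One-sided α = 0.025 → critical value z_{0.025} = 1.960.
Power = P(Z > 1.960 − δ) = Φ(1.332) = 0.9086.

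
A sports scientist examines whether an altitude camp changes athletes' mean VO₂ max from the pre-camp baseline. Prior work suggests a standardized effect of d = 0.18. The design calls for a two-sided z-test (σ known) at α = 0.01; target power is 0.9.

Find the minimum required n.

Set Φ(δ − 2.576) = 0.9; then δ − 2.576 = Φ⁻¹(0.9) = 1.282, giving δ = 3.857.
(The Φ(−δ − z_{α/2}) term is vanishingly small for δ > 0 and is dropped in the standard sample-size formula.)
δ = d·√n ⇒ n = (δ/d)² = (3.857 / 0.18)² = 459.24.
Rounding up, n = 460.

n = 460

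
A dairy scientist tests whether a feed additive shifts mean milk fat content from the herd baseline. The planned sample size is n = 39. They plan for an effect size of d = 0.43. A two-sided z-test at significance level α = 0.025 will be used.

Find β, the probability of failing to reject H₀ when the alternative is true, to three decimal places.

β ≈ 0.329

Noncentrality parameter: λ = d·√n = 0.43 × √39 = 2.6853
Critical value for a two-sided test at α = 0.025: z_{α/2} = 2.241.
Power = Φ(λ − 2.241) + Φ(−λ − 2.241) = Φ(0.444) + Φ(-4.927) = 0.6715 + 0.0000 = 0.6715.
Type II error: β = 1 − power = 1 − 0.6715 = 0.3285.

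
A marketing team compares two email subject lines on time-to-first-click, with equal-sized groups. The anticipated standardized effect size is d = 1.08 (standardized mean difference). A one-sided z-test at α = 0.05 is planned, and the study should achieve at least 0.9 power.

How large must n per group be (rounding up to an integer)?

n = 15 per group

For power 0.9 need Φ(δ − z_{0.05}) = 0.9, so δ = z_{0.05} + z_{0.10} = 1.645 + 1.282 = 2.926.
δ = d·√(n/2) ⇒ n = 2(δ/d)² = 2 × (2.926 / 1.08)² = 14.68.
Rounding up, n = 15 per group.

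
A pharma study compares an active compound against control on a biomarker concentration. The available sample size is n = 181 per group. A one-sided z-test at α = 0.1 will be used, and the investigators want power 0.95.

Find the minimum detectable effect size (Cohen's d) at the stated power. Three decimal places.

d ≈ 0.308

Required noncentrality: δ = z_{0.1} + z_{0.05} = 1.282 + 1.645 = 2.926.
δ = d·√(n/2) ⇒ d = δ/√(n/2) = 2.926/√(181/2) = 0.3076.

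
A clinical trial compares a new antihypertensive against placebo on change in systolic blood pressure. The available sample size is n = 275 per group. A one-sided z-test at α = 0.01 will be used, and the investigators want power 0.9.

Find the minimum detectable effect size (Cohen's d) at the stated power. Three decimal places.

Required noncentrality: δ = z_{0.01} + z_{0.10} = 2.326 + 1.282 = 3.608.
δ = d·√(n/2) ⇒ d = δ/√(n/2) = 3.608/√(275/2) = 0.3077.

d ≈ 0.308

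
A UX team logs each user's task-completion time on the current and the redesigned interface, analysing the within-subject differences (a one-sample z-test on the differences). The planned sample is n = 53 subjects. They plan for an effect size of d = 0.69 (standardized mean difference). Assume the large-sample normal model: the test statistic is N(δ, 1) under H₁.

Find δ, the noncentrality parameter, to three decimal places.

δ ≈ 5.023

δ = d·√n = 0.69 × √53 = 5.0233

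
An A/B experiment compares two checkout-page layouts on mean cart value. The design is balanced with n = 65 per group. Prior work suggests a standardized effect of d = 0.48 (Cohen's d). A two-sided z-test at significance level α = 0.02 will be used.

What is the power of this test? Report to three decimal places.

Noncentrality parameter: δ = d·√(n/2) = 0.48 × √(65/2) = 2.7364
Two-sided α = 0.02 → critical value z_{0.01} = 2.326.
Power = Φ(δ − 2.326) + Φ(−δ − 2.326) = Φ(0.410) + Φ(-5.063) = 0.6591 + 0.0000 = 0.6591.

Power ≈ 0.659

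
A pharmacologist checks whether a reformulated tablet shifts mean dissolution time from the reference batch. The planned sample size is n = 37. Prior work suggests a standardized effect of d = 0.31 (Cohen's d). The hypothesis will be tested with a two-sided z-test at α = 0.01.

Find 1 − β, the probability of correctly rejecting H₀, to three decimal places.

Power ≈ 0.245

Noncentrality parameter: δ = d·√n = 0.31 × √37 = 1.8857
Critical value for a two-sided test at α = 0.01: z_{α/2} = 2.576.
Power = Φ(δ − 2.576) + Φ(−δ − 2.576) = Φ(-0.690) + Φ(-4.461) = 0.2450 + 0.0000 = 0.2450.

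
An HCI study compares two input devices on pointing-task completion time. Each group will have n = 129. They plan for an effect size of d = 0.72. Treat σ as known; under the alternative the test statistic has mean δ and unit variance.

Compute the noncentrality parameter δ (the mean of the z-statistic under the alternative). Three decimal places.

The noncentrality parameter scales effect size by the design's sample-size factor: δ = d·√(n/2) = 0.72 × √(129/2) = 5.7825

δ ≈ 5.782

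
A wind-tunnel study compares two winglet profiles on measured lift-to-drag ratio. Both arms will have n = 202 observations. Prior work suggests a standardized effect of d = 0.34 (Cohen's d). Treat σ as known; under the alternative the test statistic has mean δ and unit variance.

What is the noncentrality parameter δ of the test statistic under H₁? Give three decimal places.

δ = d·√(n/2) = 0.34 × √(202/2) = 3.4170

δ ≈ 3.417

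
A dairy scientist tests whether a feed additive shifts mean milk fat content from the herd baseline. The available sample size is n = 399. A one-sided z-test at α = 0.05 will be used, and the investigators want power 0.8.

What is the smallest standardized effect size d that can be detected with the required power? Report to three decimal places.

d ≈ 0.124

Required noncentrality: δ = z_{0.05} + z_{0.20} = 1.645 + 0.842 = 2.486.
δ = d·√n ⇒ d = δ/√n = 2.486/√399 = 0.1245.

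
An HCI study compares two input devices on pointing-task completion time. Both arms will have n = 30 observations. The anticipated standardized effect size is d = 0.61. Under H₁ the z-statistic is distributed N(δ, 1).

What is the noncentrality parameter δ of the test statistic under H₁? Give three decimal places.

δ = d·√(n/2) = 0.61 × √(30/2) = 2.3625

δ ≈ 2.363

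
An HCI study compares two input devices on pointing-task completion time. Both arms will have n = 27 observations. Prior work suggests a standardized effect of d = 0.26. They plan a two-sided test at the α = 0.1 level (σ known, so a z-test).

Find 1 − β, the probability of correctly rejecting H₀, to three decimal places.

Noncentrality parameter: δ = d·√(n/2) = 0.26 × √(27/2) = 0.9553
Critical value for a two-sided test at α = 0.1: z_{α/2} = 1.645.
Power = Φ(δ − 1.645) + Φ(−δ − 1.645) = Φ(-0.690) + Φ(-2.600) = 0.2452 + 0.0047 = 0.2499.

Power ≈ 0.250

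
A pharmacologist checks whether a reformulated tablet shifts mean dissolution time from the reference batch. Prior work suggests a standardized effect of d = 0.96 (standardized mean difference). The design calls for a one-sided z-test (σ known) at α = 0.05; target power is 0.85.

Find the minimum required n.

n = 8

For power 0.85 need Φ(δ − z_{0.05}) = 0.85, so δ = z_{0.05} + z_{0.15} = 1.645 + 1.036 = 2.681.
δ = d·√n ⇒ n = (δ/d)² = (2.681 / 0.96)² = 7.80.
Round up to the next whole unit.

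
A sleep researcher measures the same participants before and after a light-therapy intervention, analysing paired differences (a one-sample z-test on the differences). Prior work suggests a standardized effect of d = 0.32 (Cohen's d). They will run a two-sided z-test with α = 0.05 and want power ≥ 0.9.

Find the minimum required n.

n = 103

Set Φ(δ − 1.960) = 0.9; then δ − 1.960 = Φ⁻¹(0.9) = 1.282, giving δ = 3.242.
(For δ > 0 the lower-tail rejection region contributes negligibly to power, so the one-term inversion is standard.)
δ = d·√n ⇒ n = (δ/d)² = (3.242 / 0.32)² = 102.61.
Rounding up, n = 103.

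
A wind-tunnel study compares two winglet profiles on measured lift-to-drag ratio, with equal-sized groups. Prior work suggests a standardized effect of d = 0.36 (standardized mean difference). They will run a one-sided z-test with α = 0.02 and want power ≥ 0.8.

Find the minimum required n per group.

n = 130 per group

For power 0.8 need Φ(δ − z_{0.02}) = 0.8, so δ = z_{0.02} + z_{0.20} = 2.054 + 0.842 = 2.895.
δ = d·√(n/2) ⇒ n = 2(δ/d)² = 2 × (2.895 / 0.36)² = 129.37.
Rounding up, n = 130 per group.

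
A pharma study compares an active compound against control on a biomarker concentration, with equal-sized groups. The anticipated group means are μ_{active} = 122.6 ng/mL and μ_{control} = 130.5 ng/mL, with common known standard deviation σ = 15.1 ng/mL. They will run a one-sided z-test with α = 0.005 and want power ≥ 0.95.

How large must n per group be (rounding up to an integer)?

Standardized effect: d = |μ_{active} − μ_{control}| / σ = |122.6 − 130.5| / 15.1 = 0.5232
Set Φ(δ − 2.576) = 0.95; then δ − 2.576 = Φ⁻¹(0.95) = 1.645, giving δ = 4.221.
δ = d·√(n/2) ⇒ n = 2(δ/d)² = 2 × (4.221 / 0.5232)² = 130.17.
Round up to the next whole unit.

n = 131 per group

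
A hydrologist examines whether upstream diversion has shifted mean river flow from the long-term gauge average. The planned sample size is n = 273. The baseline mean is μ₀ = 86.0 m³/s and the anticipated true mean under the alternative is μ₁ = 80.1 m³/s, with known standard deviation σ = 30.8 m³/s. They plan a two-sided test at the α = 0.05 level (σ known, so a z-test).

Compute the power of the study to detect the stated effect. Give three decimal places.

Power ≈ 0.886

Standardized effect: d = |μ₁ − μ₀| / σ = |80.1 − 86.0| / 30.8 = 0.1916
Noncentrality parameter: δ = d·√n = 0.1916 × √273 = 3.1651
Two-sided α = 0.05 → critical value z_{0.025} = 1.960.
Power = Φ(δ − 1.960) + Φ(−δ − 1.960) = Φ(1.205) + Φ(-5.125) = 0.8859 + 0.0000 = 0.8859.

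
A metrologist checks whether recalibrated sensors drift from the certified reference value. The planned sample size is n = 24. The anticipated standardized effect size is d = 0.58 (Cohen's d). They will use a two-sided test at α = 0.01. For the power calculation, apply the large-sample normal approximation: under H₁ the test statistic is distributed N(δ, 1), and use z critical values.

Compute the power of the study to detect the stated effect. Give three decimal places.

Noncentrality parameter: λ = d·√n = 0.58 × √24 = 2.8414
Two-sided α = 0.01 → critical value z_{0.005} = 2.576.
Power = Φ(λ − 2.576) + Φ(−λ − 2.576) = Φ(0.266) + Φ(-5.417) = 0.6047 + 0.0000 = 0.6047.

Power ≈ 0.605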